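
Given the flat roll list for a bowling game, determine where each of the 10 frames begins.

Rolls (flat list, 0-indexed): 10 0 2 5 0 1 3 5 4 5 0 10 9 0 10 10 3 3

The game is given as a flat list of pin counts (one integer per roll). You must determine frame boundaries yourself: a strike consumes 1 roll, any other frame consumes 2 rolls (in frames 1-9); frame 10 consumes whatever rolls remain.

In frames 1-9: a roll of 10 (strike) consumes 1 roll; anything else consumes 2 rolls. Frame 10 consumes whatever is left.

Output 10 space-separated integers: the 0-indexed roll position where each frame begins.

Answer: 0 1 3 5 7 9 11 12 14 15

Derivation:
Frame 1 starts at roll index 0: roll=10 (strike), consumes 1 roll
Frame 2 starts at roll index 1: rolls=0,2 (sum=2), consumes 2 rolls
Frame 3 starts at roll index 3: rolls=5,0 (sum=5), consumes 2 rolls
Frame 4 starts at roll index 5: rolls=1,3 (sum=4), consumes 2 rolls
Frame 5 starts at roll index 7: rolls=5,4 (sum=9), consumes 2 rolls
Frame 6 starts at roll index 9: rolls=5,0 (sum=5), consumes 2 rolls
Frame 7 starts at roll index 11: roll=10 (strike), consumes 1 roll
Frame 8 starts at roll index 12: rolls=9,0 (sum=9), consumes 2 rolls
Frame 9 starts at roll index 14: roll=10 (strike), consumes 1 roll
Frame 10 starts at roll index 15: 3 remaining rolls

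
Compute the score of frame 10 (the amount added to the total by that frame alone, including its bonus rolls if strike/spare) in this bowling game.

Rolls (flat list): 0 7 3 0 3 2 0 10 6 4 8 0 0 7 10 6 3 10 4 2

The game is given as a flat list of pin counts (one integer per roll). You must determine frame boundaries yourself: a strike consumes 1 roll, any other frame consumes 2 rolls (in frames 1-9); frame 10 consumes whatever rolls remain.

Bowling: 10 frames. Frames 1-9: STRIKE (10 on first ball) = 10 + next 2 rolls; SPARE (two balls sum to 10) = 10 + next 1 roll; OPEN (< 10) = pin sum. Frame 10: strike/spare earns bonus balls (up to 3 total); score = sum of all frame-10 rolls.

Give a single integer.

Frame 1: OPEN (0+7=7). Cumulative: 7
Frame 2: OPEN (3+0=3). Cumulative: 10
Frame 3: OPEN (3+2=5). Cumulative: 15
Frame 4: SPARE (0+10=10). 10 + next roll (6) = 16. Cumulative: 31
Frame 5: SPARE (6+4=10). 10 + next roll (8) = 18. Cumulative: 49
Frame 6: OPEN (8+0=8). Cumulative: 57
Frame 7: OPEN (0+7=7). Cumulative: 64
Frame 8: STRIKE. 10 + next two rolls (6+3) = 19. Cumulative: 83
Frame 9: OPEN (6+3=9). Cumulative: 92
Frame 10: STRIKE. Sum of all frame-10 rolls (10+4+2) = 16. Cumulative: 108

Answer: 16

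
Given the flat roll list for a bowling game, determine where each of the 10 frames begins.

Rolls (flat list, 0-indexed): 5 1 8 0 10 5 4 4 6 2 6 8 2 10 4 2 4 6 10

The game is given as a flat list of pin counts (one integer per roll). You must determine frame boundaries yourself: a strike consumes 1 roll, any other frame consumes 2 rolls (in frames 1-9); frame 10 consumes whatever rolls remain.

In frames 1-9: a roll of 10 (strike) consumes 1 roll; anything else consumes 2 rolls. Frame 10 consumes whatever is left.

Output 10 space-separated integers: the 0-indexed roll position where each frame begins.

Answer: 0 2 4 5 7 9 11 13 14 16

Derivation:
Frame 1 starts at roll index 0: rolls=5,1 (sum=6), consumes 2 rolls
Frame 2 starts at roll index 2: rolls=8,0 (sum=8), consumes 2 rolls
Frame 3 starts at roll index 4: roll=10 (strike), consumes 1 roll
Frame 4 starts at roll index 5: rolls=5,4 (sum=9), consumes 2 rolls
Frame 5 starts at roll index 7: rolls=4,6 (sum=10), consumes 2 rolls
Frame 6 starts at roll index 9: rolls=2,6 (sum=8), consumes 2 rolls
Frame 7 starts at roll index 11: rolls=8,2 (sum=10), consumes 2 rolls
Frame 8 starts at roll index 13: roll=10 (strike), consumes 1 roll
Frame 9 starts at roll index 14: rolls=4,2 (sum=6), consumes 2 rolls
Frame 10 starts at roll index 16: 3 remaining rolls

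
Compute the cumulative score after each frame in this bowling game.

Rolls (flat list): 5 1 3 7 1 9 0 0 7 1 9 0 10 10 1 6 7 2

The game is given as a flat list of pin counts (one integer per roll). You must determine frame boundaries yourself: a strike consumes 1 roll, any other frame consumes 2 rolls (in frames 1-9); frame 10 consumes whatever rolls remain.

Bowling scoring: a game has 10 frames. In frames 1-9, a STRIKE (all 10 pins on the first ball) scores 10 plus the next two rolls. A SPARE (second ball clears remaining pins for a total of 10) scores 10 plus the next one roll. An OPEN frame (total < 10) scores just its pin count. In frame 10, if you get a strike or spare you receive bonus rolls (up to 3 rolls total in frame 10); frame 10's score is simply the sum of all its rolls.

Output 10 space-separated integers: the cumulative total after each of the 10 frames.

Frame 1: OPEN (5+1=6). Cumulative: 6
Frame 2: SPARE (3+7=10). 10 + next roll (1) = 11. Cumulative: 17
Frame 3: SPARE (1+9=10). 10 + next roll (0) = 10. Cumulative: 27
Frame 4: OPEN (0+0=0). Cumulative: 27
Frame 5: OPEN (7+1=8). Cumulative: 35
Frame 6: OPEN (9+0=9). Cumulative: 44
Frame 7: STRIKE. 10 + next two rolls (10+1) = 21. Cumulative: 65
Frame 8: STRIKE. 10 + next two rolls (1+6) = 17. Cumulative: 82
Frame 9: OPEN (1+6=7). Cumulative: 89
Frame 10: OPEN. Sum of all frame-10 rolls (7+2) = 9. Cumulative: 98

Answer: 6 17 27 27 35 44 65 82 89 98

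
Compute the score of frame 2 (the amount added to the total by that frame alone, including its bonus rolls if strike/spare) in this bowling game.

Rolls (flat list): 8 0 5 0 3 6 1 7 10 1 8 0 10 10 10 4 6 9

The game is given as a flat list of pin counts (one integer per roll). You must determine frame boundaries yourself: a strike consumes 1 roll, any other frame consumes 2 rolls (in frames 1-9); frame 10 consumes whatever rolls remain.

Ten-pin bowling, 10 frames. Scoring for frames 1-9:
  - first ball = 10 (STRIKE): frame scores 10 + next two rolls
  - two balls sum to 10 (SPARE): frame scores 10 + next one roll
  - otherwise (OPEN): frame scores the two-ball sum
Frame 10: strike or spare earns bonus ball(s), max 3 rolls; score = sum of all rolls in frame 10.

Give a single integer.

Answer: 5

Derivation:
Frame 1: OPEN (8+0=8). Cumulative: 8
Frame 2: OPEN (5+0=5). Cumulative: 13
Frame 3: OPEN (3+6=9). Cumulative: 22
Frame 4: OPEN (1+7=8). Cumulative: 30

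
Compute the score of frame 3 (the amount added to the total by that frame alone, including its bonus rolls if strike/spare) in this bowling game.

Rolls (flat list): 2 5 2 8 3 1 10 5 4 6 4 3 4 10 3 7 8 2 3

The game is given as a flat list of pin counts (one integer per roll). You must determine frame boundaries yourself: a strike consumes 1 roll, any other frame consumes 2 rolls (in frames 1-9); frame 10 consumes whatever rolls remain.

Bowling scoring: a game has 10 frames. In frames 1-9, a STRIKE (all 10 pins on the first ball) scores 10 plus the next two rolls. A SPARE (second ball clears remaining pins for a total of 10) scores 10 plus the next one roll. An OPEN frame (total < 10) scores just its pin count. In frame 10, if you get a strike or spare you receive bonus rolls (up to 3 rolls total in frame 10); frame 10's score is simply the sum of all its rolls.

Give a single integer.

Frame 1: OPEN (2+5=7). Cumulative: 7
Frame 2: SPARE (2+8=10). 10 + next roll (3) = 13. Cumulative: 20
Frame 3: OPEN (3+1=4). Cumulative: 24
Frame 4: STRIKE. 10 + next two rolls (5+4) = 19. Cumulative: 43
Frame 5: OPEN (5+4=9). Cumulative: 52

Answer: 4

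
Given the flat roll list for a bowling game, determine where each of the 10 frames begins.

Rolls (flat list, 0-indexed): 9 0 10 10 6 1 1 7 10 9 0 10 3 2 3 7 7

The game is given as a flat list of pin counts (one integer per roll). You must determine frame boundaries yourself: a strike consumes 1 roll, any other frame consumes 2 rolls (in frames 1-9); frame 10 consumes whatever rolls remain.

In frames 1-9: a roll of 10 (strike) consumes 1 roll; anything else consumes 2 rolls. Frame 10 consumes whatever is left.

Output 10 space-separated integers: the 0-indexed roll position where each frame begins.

Frame 1 starts at roll index 0: rolls=9,0 (sum=9), consumes 2 rolls
Frame 2 starts at roll index 2: roll=10 (strike), consumes 1 roll
Frame 3 starts at roll index 3: roll=10 (strike), consumes 1 roll
Frame 4 starts at roll index 4: rolls=6,1 (sum=7), consumes 2 rolls
Frame 5 starts at roll index 6: rolls=1,7 (sum=8), consumes 2 rolls
Frame 6 starts at roll index 8: roll=10 (strike), consumes 1 roll
Frame 7 starts at roll index 9: rolls=9,0 (sum=9), consumes 2 rolls
Frame 8 starts at roll index 11: roll=10 (strike), consumes 1 roll
Frame 9 starts at roll index 12: rolls=3,2 (sum=5), consumes 2 rolls
Frame 10 starts at roll index 14: 3 remaining rolls

Answer: 0 2 3 4 6 8 9 11 12 14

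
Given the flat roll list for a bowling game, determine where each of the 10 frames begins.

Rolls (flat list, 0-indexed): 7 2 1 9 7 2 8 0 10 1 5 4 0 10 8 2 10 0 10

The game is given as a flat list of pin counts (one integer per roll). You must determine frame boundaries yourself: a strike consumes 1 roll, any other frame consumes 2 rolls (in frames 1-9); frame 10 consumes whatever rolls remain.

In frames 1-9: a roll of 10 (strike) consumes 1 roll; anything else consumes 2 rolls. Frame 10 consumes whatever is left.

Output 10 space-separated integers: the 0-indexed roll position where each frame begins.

Answer: 0 2 4 6 8 9 11 13 14 16

Derivation:
Frame 1 starts at roll index 0: rolls=7,2 (sum=9), consumes 2 rolls
Frame 2 starts at roll index 2: rolls=1,9 (sum=10), consumes 2 rolls
Frame 3 starts at roll index 4: rolls=7,2 (sum=9), consumes 2 rolls
Frame 4 starts at roll index 6: rolls=8,0 (sum=8), consumes 2 rolls
Frame 5 starts at roll index 8: roll=10 (strike), consumes 1 roll
Frame 6 starts at roll index 9: rolls=1,5 (sum=6), consumes 2 rolls
Frame 7 starts at roll index 11: rolls=4,0 (sum=4), consumes 2 rolls
Frame 8 starts at roll index 13: roll=10 (strike), consumes 1 roll
Frame 9 starts at roll index 14: rolls=8,2 (sum=10), consumes 2 rolls
Frame 10 starts at roll index 16: 3 remaining rolls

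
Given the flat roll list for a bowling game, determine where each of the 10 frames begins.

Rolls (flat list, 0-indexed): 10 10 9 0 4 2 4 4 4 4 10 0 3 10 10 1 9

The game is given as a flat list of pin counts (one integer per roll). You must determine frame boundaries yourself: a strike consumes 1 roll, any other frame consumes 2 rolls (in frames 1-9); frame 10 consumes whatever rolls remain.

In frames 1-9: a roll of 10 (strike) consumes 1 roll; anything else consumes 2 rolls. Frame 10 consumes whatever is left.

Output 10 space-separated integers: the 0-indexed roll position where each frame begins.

Frame 1 starts at roll index 0: roll=10 (strike), consumes 1 roll
Frame 2 starts at roll index 1: roll=10 (strike), consumes 1 roll
Frame 3 starts at roll index 2: rolls=9,0 (sum=9), consumes 2 rolls
Frame 4 starts at roll index 4: rolls=4,2 (sum=6), consumes 2 rolls
Frame 5 starts at roll index 6: rolls=4,4 (sum=8), consumes 2 rolls
Frame 6 starts at roll index 8: rolls=4,4 (sum=8), consumes 2 rolls
Frame 7 starts at roll index 10: roll=10 (strike), consumes 1 roll
Frame 8 starts at roll index 11: rolls=0,3 (sum=3), consumes 2 rolls
Frame 9 starts at roll index 13: roll=10 (strike), consumes 1 roll
Frame 10 starts at roll index 14: 3 remaining rolls

Answer: 0 1 2 4 6 8 10 11 13 14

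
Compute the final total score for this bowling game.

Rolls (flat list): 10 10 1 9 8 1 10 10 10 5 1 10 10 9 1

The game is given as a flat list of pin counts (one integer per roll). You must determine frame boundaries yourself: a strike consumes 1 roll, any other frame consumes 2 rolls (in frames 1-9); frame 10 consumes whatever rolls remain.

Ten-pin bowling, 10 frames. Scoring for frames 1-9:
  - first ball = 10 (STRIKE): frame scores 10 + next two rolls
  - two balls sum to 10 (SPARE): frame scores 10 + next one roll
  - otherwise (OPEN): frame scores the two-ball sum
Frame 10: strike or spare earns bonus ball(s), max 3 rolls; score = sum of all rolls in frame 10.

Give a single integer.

Answer: 194

Derivation:
Frame 1: STRIKE. 10 + next two rolls (10+1) = 21. Cumulative: 21
Frame 2: STRIKE. 10 + next two rolls (1+9) = 20. Cumulative: 41
Frame 3: SPARE (1+9=10). 10 + next roll (8) = 18. Cumulative: 59
Frame 4: OPEN (8+1=9). Cumulative: 68
Frame 5: STRIKE. 10 + next two rolls (10+10) = 30. Cumulative: 98
Frame 6: STRIKE. 10 + next two rolls (10+5) = 25. Cumulative: 123
Frame 7: STRIKE. 10 + next two rolls (5+1) = 16. Cumulative: 139
Frame 8: OPEN (5+1=6). Cumulative: 145
Frame 9: STRIKE. 10 + next two rolls (10+9) = 29. Cumulative: 174
Frame 10: STRIKE. Sum of all frame-10 rolls (10+9+1) = 20. Cumulative: 194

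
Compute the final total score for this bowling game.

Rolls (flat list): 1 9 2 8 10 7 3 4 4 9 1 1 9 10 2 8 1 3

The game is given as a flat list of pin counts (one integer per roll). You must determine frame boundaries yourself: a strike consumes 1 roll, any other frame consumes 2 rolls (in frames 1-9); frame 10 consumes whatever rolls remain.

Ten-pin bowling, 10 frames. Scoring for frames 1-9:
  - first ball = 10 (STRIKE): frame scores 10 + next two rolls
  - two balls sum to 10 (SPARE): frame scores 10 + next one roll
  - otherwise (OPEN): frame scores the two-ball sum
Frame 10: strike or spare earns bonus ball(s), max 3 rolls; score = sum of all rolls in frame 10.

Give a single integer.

Answer: 140

Derivation:
Frame 1: SPARE (1+9=10). 10 + next roll (2) = 12. Cumulative: 12
Frame 2: SPARE (2+8=10). 10 + next roll (10) = 20. Cumulative: 32
Frame 3: STRIKE. 10 + next two rolls (7+3) = 20. Cumulative: 52
Frame 4: SPARE (7+3=10). 10 + next roll (4) = 14. Cumulative: 66
Frame 5: OPEN (4+4=8). Cumulative: 74
Frame 6: SPARE (9+1=10). 10 + next roll (1) = 11. Cumulative: 85
Frame 7: SPARE (1+9=10). 10 + next roll (10) = 20. Cumulative: 105
Frame 8: STRIKE. 10 + next two rolls (2+8) = 20. Cumulative: 125
Frame 9: SPARE (2+8=10). 10 + next roll (1) = 11. Cumulative: 136
Frame 10: OPEN. Sum of all frame-10 rolls (1+3) = 4. Cumulative: 140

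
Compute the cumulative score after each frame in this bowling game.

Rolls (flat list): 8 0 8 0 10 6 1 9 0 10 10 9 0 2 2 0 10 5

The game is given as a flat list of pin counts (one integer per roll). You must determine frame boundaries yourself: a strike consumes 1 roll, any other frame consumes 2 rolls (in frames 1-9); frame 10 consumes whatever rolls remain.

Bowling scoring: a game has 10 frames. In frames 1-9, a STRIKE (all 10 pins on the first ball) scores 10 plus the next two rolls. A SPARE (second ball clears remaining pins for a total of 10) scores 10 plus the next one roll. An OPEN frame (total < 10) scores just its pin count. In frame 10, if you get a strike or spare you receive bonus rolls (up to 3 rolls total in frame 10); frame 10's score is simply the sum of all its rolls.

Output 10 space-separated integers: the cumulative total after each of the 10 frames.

Frame 1: OPEN (8+0=8). Cumulative: 8
Frame 2: OPEN (8+0=8). Cumulative: 16
Frame 3: STRIKE. 10 + next two rolls (6+1) = 17. Cumulative: 33
Frame 4: OPEN (6+1=7). Cumulative: 40
Frame 5: OPEN (9+0=9). Cumulative: 49
Frame 6: STRIKE. 10 + next two rolls (10+9) = 29. Cumulative: 78
Frame 7: STRIKE. 10 + next two rolls (9+0) = 19. Cumulative: 97
Frame 8: OPEN (9+0=9). Cumulative: 106
Frame 9: OPEN (2+2=4). Cumulative: 110
Frame 10: SPARE. Sum of all frame-10 rolls (0+10+5) = 15. Cumulative: 125

Answer: 8 16 33 40 49 78 97 106 110 125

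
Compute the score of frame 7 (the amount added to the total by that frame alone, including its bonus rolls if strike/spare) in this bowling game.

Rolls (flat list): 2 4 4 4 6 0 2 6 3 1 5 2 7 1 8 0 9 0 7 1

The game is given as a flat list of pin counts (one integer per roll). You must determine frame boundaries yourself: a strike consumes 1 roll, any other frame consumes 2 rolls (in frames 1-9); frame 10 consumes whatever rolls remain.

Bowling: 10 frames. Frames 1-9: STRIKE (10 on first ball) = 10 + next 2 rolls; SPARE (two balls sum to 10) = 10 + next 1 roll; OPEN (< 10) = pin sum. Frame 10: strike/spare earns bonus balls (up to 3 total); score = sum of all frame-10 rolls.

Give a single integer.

Frame 1: OPEN (2+4=6). Cumulative: 6
Frame 2: OPEN (4+4=8). Cumulative: 14
Frame 3: OPEN (6+0=6). Cumulative: 20
Frame 4: OPEN (2+6=8). Cumulative: 28
Frame 5: OPEN (3+1=4). Cumulative: 32
Frame 6: OPEN (5+2=7). Cumulative: 39
Frame 7: OPEN (7+1=8). Cumulative: 47
Frame 8: OPEN (8+0=8). Cumulative: 55
Frame 9: OPEN (9+0=9). Cumulative: 64

Answer: 8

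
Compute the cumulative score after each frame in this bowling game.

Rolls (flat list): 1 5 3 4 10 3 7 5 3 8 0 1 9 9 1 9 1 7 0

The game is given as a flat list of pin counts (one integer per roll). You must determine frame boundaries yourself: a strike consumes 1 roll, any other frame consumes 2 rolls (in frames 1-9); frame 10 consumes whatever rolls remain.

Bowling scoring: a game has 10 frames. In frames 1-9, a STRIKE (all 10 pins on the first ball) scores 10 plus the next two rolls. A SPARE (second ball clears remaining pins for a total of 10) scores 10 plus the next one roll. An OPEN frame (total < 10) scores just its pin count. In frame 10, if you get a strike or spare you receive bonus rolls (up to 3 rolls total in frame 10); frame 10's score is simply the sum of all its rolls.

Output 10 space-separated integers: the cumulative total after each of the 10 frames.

Answer: 6 13 33 48 56 64 83 102 119 126

Derivation:
Frame 1: OPEN (1+5=6). Cumulative: 6
Frame 2: OPEN (3+4=7). Cumulative: 13
Frame 3: STRIKE. 10 + next two rolls (3+7) = 20. Cumulative: 33
Frame 4: SPARE (3+7=10). 10 + next roll (5) = 15. Cumulative: 48
Frame 5: OPEN (5+3=8). Cumulative: 56
Frame 6: OPEN (8+0=8). Cumulative: 64
Frame 7: SPARE (1+9=10). 10 + next roll (9) = 19. Cumulative: 83
Frame 8: SPARE (9+1=10). 10 + next roll (9) = 19. Cumulative: 102
Frame 9: SPARE (9+1=10). 10 + next roll (7) = 17. Cumulative: 119
Frame 10: OPEN. Sum of all frame-10 rolls (7+0) = 7. Cumulative: 126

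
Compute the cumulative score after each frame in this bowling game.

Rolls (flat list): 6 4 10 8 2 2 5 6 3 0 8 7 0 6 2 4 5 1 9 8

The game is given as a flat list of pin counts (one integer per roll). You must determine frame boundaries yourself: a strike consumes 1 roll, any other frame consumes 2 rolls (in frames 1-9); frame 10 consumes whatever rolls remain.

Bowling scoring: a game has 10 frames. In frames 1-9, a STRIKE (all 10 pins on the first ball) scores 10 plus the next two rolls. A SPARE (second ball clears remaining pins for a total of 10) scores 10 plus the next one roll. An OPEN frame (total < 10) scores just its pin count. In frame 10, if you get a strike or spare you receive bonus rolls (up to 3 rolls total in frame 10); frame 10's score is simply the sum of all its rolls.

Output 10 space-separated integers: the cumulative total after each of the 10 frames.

Frame 1: SPARE (6+4=10). 10 + next roll (10) = 20. Cumulative: 20
Frame 2: STRIKE. 10 + next two rolls (8+2) = 20. Cumulative: 40
Frame 3: SPARE (8+2=10). 10 + next roll (2) = 12. Cumulative: 52
Frame 4: OPEN (2+5=7). Cumulative: 59
Frame 5: OPEN (6+3=9). Cumulative: 68
Frame 6: OPEN (0+8=8). Cumulative: 76
Frame 7: OPEN (7+0=7). Cumulative: 83
Frame 8: OPEN (6+2=8). Cumulative: 91
Frame 9: OPEN (4+5=9). Cumulative: 100
Frame 10: SPARE. Sum of all frame-10 rolls (1+9+8) = 18. Cumulative: 118

Answer: 20 40 52 59 68 76 83 91 100 118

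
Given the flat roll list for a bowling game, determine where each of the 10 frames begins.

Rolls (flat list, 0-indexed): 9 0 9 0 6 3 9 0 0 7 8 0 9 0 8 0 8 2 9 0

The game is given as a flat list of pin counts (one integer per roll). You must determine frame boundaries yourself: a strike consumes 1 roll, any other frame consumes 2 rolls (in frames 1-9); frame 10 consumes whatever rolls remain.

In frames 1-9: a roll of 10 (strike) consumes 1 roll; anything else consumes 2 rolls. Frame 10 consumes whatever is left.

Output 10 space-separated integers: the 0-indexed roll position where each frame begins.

Frame 1 starts at roll index 0: rolls=9,0 (sum=9), consumes 2 rolls
Frame 2 starts at roll index 2: rolls=9,0 (sum=9), consumes 2 rolls
Frame 3 starts at roll index 4: rolls=6,3 (sum=9), consumes 2 rolls
Frame 4 starts at roll index 6: rolls=9,0 (sum=9), consumes 2 rolls
Frame 5 starts at roll index 8: rolls=0,7 (sum=7), consumes 2 rolls
Frame 6 starts at roll index 10: rolls=8,0 (sum=8), consumes 2 rolls
Frame 7 starts at roll index 12: rolls=9,0 (sum=9), consumes 2 rolls
Frame 8 starts at roll index 14: rolls=8,0 (sum=8), consumes 2 rolls
Frame 9 starts at roll index 16: rolls=8,2 (sum=10), consumes 2 rolls
Frame 10 starts at roll index 18: 2 remaining rolls

Answer: 0 2 4 6 8 10 12 14 16 18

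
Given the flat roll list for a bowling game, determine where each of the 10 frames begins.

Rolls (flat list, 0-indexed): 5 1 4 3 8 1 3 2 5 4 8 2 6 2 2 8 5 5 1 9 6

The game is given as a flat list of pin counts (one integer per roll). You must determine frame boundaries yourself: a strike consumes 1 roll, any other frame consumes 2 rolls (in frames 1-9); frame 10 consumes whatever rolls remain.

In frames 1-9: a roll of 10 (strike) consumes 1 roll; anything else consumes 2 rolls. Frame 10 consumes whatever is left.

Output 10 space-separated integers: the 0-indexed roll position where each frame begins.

Frame 1 starts at roll index 0: rolls=5,1 (sum=6), consumes 2 rolls
Frame 2 starts at roll index 2: rolls=4,3 (sum=7), consumes 2 rolls
Frame 3 starts at roll index 4: rolls=8,1 (sum=9), consumes 2 rolls
Frame 4 starts at roll index 6: rolls=3,2 (sum=5), consumes 2 rolls
Frame 5 starts at roll index 8: rolls=5,4 (sum=9), consumes 2 rolls
Frame 6 starts at roll index 10: rolls=8,2 (sum=10), consumes 2 rolls
Frame 7 starts at roll index 12: rolls=6,2 (sum=8), consumes 2 rolls
Frame 8 starts at roll index 14: rolls=2,8 (sum=10), consumes 2 rolls
Frame 9 starts at roll index 16: rolls=5,5 (sum=10), consumes 2 rolls
Frame 10 starts at roll index 18: 3 remaining rolls

Answer: 0 2 4 6 8 10 12 14 16 18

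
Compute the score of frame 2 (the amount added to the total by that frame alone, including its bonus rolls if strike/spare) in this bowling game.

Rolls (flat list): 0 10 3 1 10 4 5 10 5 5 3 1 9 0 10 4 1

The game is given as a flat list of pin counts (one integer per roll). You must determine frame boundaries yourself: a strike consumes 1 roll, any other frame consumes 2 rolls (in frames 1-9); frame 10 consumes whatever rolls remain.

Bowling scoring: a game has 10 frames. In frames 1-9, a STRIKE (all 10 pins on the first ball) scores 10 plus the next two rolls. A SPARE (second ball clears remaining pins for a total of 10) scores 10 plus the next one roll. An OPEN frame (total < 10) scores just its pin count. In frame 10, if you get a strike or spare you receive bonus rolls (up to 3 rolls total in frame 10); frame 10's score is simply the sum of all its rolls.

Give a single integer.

Answer: 4

Derivation:
Frame 1: SPARE (0+10=10). 10 + next roll (3) = 13. Cumulative: 13
Frame 2: OPEN (3+1=4). Cumulative: 17
Frame 3: STRIKE. 10 + next two rolls (4+5) = 19. Cumulative: 36
Frame 4: OPEN (4+5=9). Cumulative: 45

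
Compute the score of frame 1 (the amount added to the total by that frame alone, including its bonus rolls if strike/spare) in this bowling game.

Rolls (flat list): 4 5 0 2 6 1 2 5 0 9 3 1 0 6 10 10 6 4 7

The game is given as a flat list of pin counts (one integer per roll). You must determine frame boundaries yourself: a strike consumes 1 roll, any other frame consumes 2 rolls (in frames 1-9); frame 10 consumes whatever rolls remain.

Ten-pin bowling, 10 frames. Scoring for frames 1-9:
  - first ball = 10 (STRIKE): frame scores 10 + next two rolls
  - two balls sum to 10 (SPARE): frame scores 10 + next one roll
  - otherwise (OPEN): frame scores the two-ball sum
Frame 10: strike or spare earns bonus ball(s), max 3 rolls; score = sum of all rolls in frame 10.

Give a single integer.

Frame 1: OPEN (4+5=9). Cumulative: 9
Frame 2: OPEN (0+2=2). Cumulative: 11
Frame 3: OPEN (6+1=7). Cumulative: 18

Answer: 9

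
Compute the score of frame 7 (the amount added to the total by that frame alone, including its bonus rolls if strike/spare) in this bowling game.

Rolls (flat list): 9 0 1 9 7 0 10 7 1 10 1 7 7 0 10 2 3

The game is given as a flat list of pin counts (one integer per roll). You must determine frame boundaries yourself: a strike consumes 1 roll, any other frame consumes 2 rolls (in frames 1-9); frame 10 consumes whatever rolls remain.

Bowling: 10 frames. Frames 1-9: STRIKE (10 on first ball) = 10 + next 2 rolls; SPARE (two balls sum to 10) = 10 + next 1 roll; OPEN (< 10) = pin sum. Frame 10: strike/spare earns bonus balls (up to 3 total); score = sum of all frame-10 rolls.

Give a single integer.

Answer: 8

Derivation:
Frame 1: OPEN (9+0=9). Cumulative: 9
Frame 2: SPARE (1+9=10). 10 + next roll (7) = 17. Cumulative: 26
Frame 3: OPEN (7+0=7). Cumulative: 33
Frame 4: STRIKE. 10 + next two rolls (7+1) = 18. Cumulative: 51
Frame 5: OPEN (7+1=8). Cumulative: 59
Frame 6: STRIKE. 10 + next two rolls (1+7) = 18. Cumulative: 77
Frame 7: OPEN (1+7=8). Cumulative: 85
Frame 8: OPEN (7+0=7). Cumulative: 92
Frame 9: STRIKE. 10 + next two rolls (2+3) = 15. Cumulative: 107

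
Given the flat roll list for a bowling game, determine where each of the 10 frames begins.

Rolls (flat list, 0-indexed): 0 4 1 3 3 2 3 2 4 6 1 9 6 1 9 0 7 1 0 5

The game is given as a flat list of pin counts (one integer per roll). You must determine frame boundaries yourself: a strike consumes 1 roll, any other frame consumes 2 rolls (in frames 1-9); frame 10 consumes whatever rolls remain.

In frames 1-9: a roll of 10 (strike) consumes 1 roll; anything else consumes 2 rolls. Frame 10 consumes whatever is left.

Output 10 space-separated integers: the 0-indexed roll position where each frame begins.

Frame 1 starts at roll index 0: rolls=0,4 (sum=4), consumes 2 rolls
Frame 2 starts at roll index 2: rolls=1,3 (sum=4), consumes 2 rolls
Frame 3 starts at roll index 4: rolls=3,2 (sum=5), consumes 2 rolls
Frame 4 starts at roll index 6: rolls=3,2 (sum=5), consumes 2 rolls
Frame 5 starts at roll index 8: rolls=4,6 (sum=10), consumes 2 rolls
Frame 6 starts at roll index 10: rolls=1,9 (sum=10), consumes 2 rolls
Frame 7 starts at roll index 12: rolls=6,1 (sum=7), consumes 2 rolls
Frame 8 starts at roll index 14: rolls=9,0 (sum=9), consumes 2 rolls
Frame 9 starts at roll index 16: rolls=7,1 (sum=8), consumes 2 rolls
Frame 10 starts at roll index 18: 2 remaining rolls

Answer: 0 2 4 6 8 10 12 14 16 18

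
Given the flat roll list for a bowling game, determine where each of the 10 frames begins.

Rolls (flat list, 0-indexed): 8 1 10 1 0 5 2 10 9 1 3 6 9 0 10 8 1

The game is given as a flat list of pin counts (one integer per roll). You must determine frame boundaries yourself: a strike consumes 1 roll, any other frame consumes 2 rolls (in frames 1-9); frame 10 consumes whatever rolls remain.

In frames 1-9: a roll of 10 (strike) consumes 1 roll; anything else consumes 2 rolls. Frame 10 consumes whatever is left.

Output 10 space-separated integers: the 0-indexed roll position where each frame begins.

Frame 1 starts at roll index 0: rolls=8,1 (sum=9), consumes 2 rolls
Frame 2 starts at roll index 2: roll=10 (strike), consumes 1 roll
Frame 3 starts at roll index 3: rolls=1,0 (sum=1), consumes 2 rolls
Frame 4 starts at roll index 5: rolls=5,2 (sum=7), consumes 2 rolls
Frame 5 starts at roll index 7: roll=10 (strike), consumes 1 roll
Frame 6 starts at roll index 8: rolls=9,1 (sum=10), consumes 2 rolls
Frame 7 starts at roll index 10: rolls=3,6 (sum=9), consumes 2 rolls
Frame 8 starts at roll index 12: rolls=9,0 (sum=9), consumes 2 rolls
Frame 9 starts at roll index 14: roll=10 (strike), consumes 1 roll
Frame 10 starts at roll index 15: 2 remaining rolls

Answer: 0 2 3 5 7 8 10 12 14 15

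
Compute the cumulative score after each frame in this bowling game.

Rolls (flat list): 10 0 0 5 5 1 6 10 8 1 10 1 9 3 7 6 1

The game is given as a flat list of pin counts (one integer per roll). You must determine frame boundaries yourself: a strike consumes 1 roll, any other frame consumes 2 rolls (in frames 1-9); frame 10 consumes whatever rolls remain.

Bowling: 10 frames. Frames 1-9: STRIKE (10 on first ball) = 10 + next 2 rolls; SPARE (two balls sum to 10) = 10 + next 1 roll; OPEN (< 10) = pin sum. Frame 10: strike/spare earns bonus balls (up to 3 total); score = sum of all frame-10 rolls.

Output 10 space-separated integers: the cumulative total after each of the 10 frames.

Answer: 10 10 21 28 47 56 76 89 105 112

Derivation:
Frame 1: STRIKE. 10 + next two rolls (0+0) = 10. Cumulative: 10
Frame 2: OPEN (0+0=0). Cumulative: 10
Frame 3: SPARE (5+5=10). 10 + next roll (1) = 11. Cumulative: 21
Frame 4: OPEN (1+6=7). Cumulative: 28
Frame 5: STRIKE. 10 + next two rolls (8+1) = 19. Cumulative: 47
Frame 6: OPEN (8+1=9). Cumulative: 56
Frame 7: STRIKE. 10 + next two rolls (1+9) = 20. Cumulative: 76
Frame 8: SPARE (1+9=10). 10 + next roll (3) = 13. Cumulative: 89
Frame 9: SPARE (3+7=10). 10 + next roll (6) = 16. Cumulative: 105
Frame 10: OPEN. Sum of all frame-10 rolls (6+1) = 7. Cumulative: 112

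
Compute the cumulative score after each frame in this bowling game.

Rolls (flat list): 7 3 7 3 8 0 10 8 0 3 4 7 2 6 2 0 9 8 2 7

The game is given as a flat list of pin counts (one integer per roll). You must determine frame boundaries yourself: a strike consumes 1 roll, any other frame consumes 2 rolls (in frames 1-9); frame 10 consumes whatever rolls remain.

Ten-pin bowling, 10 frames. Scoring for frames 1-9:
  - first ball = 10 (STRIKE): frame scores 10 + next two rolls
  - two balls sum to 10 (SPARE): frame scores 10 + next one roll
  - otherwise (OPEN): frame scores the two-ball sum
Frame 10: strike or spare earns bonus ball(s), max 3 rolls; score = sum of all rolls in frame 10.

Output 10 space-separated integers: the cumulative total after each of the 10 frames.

Frame 1: SPARE (7+3=10). 10 + next roll (7) = 17. Cumulative: 17
Frame 2: SPARE (7+3=10). 10 + next roll (8) = 18. Cumulative: 35
Frame 3: OPEN (8+0=8). Cumulative: 43
Frame 4: STRIKE. 10 + next two rolls (8+0) = 18. Cumulative: 61
Frame 5: OPEN (8+0=8). Cumulative: 69
Frame 6: OPEN (3+4=7). Cumulative: 76
Frame 7: OPEN (7+2=9). Cumulative: 85
Frame 8: OPEN (6+2=8). Cumulative: 93
Frame 9: OPEN (0+9=9). Cumulative: 102
Frame 10: SPARE. Sum of all frame-10 rolls (8+2+7) = 17. Cumulative: 119

Answer: 17 35 43 61 69 76 85 93 102 119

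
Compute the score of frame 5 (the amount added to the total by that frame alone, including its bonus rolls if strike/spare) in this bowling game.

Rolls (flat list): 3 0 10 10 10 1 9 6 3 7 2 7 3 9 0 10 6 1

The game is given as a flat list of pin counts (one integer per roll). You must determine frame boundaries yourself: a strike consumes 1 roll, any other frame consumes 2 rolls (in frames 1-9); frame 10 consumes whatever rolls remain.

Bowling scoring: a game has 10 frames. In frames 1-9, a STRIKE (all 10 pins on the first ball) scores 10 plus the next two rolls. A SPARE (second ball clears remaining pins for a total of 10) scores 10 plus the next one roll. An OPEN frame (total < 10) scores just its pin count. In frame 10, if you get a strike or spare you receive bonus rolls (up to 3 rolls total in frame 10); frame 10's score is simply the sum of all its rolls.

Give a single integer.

Frame 1: OPEN (3+0=3). Cumulative: 3
Frame 2: STRIKE. 10 + next two rolls (10+10) = 30. Cumulative: 33
Frame 3: STRIKE. 10 + next two rolls (10+1) = 21. Cumulative: 54
Frame 4: STRIKE. 10 + next two rolls (1+9) = 20. Cumulative: 74
Frame 5: SPARE (1+9=10). 10 + next roll (6) = 16. Cumulative: 90
Frame 6: OPEN (6+3=9). Cumulative: 99
Frame 7: OPEN (7+2=9). Cumulative: 108

Answer: 16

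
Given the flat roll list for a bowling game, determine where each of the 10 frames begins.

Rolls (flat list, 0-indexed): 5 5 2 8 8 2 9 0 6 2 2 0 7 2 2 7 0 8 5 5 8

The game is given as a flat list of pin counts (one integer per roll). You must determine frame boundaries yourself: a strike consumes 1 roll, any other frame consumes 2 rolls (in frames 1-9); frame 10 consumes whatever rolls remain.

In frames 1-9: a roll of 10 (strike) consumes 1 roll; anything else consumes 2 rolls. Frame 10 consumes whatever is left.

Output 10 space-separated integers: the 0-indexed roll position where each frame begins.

Answer: 0 2 4 6 8 10 12 14 16 18

Derivation:
Frame 1 starts at roll index 0: rolls=5,5 (sum=10), consumes 2 rolls
Frame 2 starts at roll index 2: rolls=2,8 (sum=10), consumes 2 rolls
Frame 3 starts at roll index 4: rolls=8,2 (sum=10), consumes 2 rolls
Frame 4 starts at roll index 6: rolls=9,0 (sum=9), consumes 2 rolls
Frame 5 starts at roll index 8: rolls=6,2 (sum=8), consumes 2 rolls
Frame 6 starts at roll index 10: rolls=2,0 (sum=2), consumes 2 rolls
Frame 7 starts at roll index 12: rolls=7,2 (sum=9), consumes 2 rolls
Frame 8 starts at roll index 14: rolls=2,7 (sum=9), consumes 2 rolls
Frame 9 starts at roll index 16: rolls=0,8 (sum=8), consumes 2 rolls
Frame 10 starts at roll index 18: 3 remaining rolls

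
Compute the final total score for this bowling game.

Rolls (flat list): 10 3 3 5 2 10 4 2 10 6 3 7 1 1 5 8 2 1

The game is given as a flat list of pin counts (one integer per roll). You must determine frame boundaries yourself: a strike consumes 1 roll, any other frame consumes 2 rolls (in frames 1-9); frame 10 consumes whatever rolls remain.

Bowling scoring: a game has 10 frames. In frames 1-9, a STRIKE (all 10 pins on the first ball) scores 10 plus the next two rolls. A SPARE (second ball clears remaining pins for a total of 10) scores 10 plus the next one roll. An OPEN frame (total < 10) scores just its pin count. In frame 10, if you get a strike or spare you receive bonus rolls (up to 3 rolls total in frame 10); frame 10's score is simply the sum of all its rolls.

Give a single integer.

Frame 1: STRIKE. 10 + next two rolls (3+3) = 16. Cumulative: 16
Frame 2: OPEN (3+3=6). Cumulative: 22
Frame 3: OPEN (5+2=7). Cumulative: 29
Frame 4: STRIKE. 10 + next two rolls (4+2) = 16. Cumulative: 45
Frame 5: OPEN (4+2=6). Cumulative: 51
Frame 6: STRIKE. 10 + next two rolls (6+3) = 19. Cumulative: 70
Frame 7: OPEN (6+3=9). Cumulative: 79
Frame 8: OPEN (7+1=8). Cumulative: 87
Frame 9: OPEN (1+5=6). Cumulative: 93
Frame 10: SPARE. Sum of all frame-10 rolls (8+2+1) = 11. Cumulative: 104

Answer: 104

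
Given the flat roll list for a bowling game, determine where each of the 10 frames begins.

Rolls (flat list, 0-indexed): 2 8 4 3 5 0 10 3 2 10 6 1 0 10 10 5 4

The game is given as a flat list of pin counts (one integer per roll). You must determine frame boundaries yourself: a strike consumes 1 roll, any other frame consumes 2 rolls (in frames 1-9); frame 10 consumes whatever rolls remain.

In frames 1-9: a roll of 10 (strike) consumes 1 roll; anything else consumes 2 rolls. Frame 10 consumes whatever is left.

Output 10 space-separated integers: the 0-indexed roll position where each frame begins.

Answer: 0 2 4 6 7 9 10 12 14 15

Derivation:
Frame 1 starts at roll index 0: rolls=2,8 (sum=10), consumes 2 rolls
Frame 2 starts at roll index 2: rolls=4,3 (sum=7), consumes 2 rolls
Frame 3 starts at roll index 4: rolls=5,0 (sum=5), consumes 2 rolls
Frame 4 starts at roll index 6: roll=10 (strike), consumes 1 roll
Frame 5 starts at roll index 7: rolls=3,2 (sum=5), consumes 2 rolls
Frame 6 starts at roll index 9: roll=10 (strike), consumes 1 roll
Frame 7 starts at roll index 10: rolls=6,1 (sum=7), consumes 2 rolls
Frame 8 starts at roll index 12: rolls=0,10 (sum=10), consumes 2 rolls
Frame 9 starts at roll index 14: roll=10 (strike), consumes 1 roll
Frame 10 starts at roll index 15: 2 remaining rolls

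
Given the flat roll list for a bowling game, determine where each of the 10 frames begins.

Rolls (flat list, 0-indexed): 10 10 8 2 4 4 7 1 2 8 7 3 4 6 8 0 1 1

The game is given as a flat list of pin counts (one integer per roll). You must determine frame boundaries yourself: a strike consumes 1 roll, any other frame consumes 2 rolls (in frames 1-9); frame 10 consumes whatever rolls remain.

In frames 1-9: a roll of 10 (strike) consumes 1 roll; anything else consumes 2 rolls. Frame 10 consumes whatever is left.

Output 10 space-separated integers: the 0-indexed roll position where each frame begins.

Frame 1 starts at roll index 0: roll=10 (strike), consumes 1 roll
Frame 2 starts at roll index 1: roll=10 (strike), consumes 1 roll
Frame 3 starts at roll index 2: rolls=8,2 (sum=10), consumes 2 rolls
Frame 4 starts at roll index 4: rolls=4,4 (sum=8), consumes 2 rolls
Frame 5 starts at roll index 6: rolls=7,1 (sum=8), consumes 2 rolls
Frame 6 starts at roll index 8: rolls=2,8 (sum=10), consumes 2 rolls
Frame 7 starts at roll index 10: rolls=7,3 (sum=10), consumes 2 rolls
Frame 8 starts at roll index 12: rolls=4,6 (sum=10), consumes 2 rolls
Frame 9 starts at roll index 14: rolls=8,0 (sum=8), consumes 2 rolls
Frame 10 starts at roll index 16: 2 remaining rolls

Answer: 0 1 2 4 6 8 10 12 14 16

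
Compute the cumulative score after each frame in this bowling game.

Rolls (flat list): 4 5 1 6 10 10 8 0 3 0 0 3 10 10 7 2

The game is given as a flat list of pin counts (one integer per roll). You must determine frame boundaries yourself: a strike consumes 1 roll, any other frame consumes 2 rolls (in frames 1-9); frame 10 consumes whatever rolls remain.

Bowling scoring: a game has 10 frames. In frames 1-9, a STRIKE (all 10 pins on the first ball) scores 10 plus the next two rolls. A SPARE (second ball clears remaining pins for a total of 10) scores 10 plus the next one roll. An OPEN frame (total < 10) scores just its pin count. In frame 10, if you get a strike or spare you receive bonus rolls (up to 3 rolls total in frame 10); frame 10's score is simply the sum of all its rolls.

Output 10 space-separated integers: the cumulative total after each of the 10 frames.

Answer: 9 16 44 62 70 73 76 103 122 131

Derivation:
Frame 1: OPEN (4+5=9). Cumulative: 9
Frame 2: OPEN (1+6=7). Cumulative: 16
Frame 3: STRIKE. 10 + next two rolls (10+8) = 28. Cumulative: 44
Frame 4: STRIKE. 10 + next two rolls (8+0) = 18. Cumulative: 62
Frame 5: OPEN (8+0=8). Cumulative: 70
Frame 6: OPEN (3+0=3). Cumulative: 73
Frame 7: OPEN (0+3=3). Cumulative: 76
Frame 8: STRIKE. 10 + next two rolls (10+7) = 27. Cumulative: 103
Frame 9: STRIKE. 10 + next two rolls (7+2) = 19. Cumulative: 122
Frame 10: OPEN. Sum of all frame-10 rolls (7+2) = 9. Cumulative: 131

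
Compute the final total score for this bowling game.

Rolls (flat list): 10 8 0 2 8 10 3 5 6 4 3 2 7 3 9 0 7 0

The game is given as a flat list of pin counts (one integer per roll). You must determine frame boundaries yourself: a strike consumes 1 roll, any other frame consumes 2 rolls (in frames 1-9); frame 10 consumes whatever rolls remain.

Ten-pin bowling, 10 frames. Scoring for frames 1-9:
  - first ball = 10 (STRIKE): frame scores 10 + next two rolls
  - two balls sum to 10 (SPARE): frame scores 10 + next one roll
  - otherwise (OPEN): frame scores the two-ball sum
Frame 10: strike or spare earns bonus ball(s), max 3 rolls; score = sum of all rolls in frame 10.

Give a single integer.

Answer: 125

Derivation:
Frame 1: STRIKE. 10 + next two rolls (8+0) = 18. Cumulative: 18
Frame 2: OPEN (8+0=8). Cumulative: 26
Frame 3: SPARE (2+8=10). 10 + next roll (10) = 20. Cumulative: 46
Frame 4: STRIKE. 10 + next two rolls (3+5) = 18. Cumulative: 64
Frame 5: OPEN (3+5=8). Cumulative: 72
Frame 6: SPARE (6+4=10). 10 + next roll (3) = 13. Cumulative: 85
Frame 7: OPEN (3+2=5). Cumulative: 90
Frame 8: SPARE (7+3=10). 10 + next roll (9) = 19. Cumulative: 109
Frame 9: OPEN (9+0=9). Cumulative: 118
Frame 10: OPEN. Sum of all frame-10 rolls (7+0) = 7. Cumulative: 125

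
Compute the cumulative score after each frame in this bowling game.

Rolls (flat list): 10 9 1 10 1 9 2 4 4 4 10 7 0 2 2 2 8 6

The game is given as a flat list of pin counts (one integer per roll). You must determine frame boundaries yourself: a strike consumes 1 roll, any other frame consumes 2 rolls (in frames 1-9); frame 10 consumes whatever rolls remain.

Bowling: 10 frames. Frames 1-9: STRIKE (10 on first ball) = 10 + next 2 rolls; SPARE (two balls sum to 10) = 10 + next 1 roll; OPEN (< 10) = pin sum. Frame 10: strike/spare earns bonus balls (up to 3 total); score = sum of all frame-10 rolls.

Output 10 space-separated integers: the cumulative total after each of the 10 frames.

Frame 1: STRIKE. 10 + next two rolls (9+1) = 20. Cumulative: 20
Frame 2: SPARE (9+1=10). 10 + next roll (10) = 20. Cumulative: 40
Frame 3: STRIKE. 10 + next two rolls (1+9) = 20. Cumulative: 60
Frame 4: SPARE (1+9=10). 10 + next roll (2) = 12. Cumulative: 72
Frame 5: OPEN (2+4=6). Cumulative: 78
Frame 6: OPEN (4+4=8). Cumulative: 86
Frame 7: STRIKE. 10 + next two rolls (7+0) = 17. Cumulative: 103
Frame 8: OPEN (7+0=7). Cumulative: 110
Frame 9: OPEN (2+2=4). Cumulative: 114
Frame 10: SPARE. Sum of all frame-10 rolls (2+8+6) = 16. Cumulative: 130

Answer: 20 40 60 72 78 86 103 110 114 130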